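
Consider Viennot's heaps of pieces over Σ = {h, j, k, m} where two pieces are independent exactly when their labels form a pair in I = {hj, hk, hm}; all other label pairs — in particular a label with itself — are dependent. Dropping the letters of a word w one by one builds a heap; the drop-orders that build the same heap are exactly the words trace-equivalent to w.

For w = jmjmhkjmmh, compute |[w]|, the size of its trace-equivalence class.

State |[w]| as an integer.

45

piece 0:j — minimal
piece 1:m rests on {0:j}
piece 2:j rests on {1:m}
piece 3:m rests on {2:j}
piece 4:h — minimal
piece 5:k rests on {3:m}
piece 6:j rests on {5:k}
piece 7:m rests on {6:j}
piece 8:m rests on {7:m}
piece 9:h rests on {4:h}
minimal pieces: {0:j, 4:h}
ways to finish when only these pieces remain (= sum over removing one remaining piece with nothing left below it):
  1 left: {8}→1  {9}→1
  2 left: {4,9}→1  {7,8}→1  {8,9}→2
  3 left: {4,8,9}→3  {6,7,8}→1  {7,8,9}→3
  4 left: {4,7,8,9}→6  {5,6,7,8}→1  {6,7,8,9}→4
  5 left: {3,5,6,7,8}→1  {4,6,7,8,9}→10  {5,6,7,8,9}→5
  6 left: {2,3,5,6,7,8}→1  {3,5,6,7,8,9}→6  {4,5,6,7,8,9}→15
  7 left: {1,2,3,5,6,7,8}→1  {2,3,5,6,7,8,9}→7  {3,4,5,6,7,8,9}→21
  8 left: {0,1,2,3,5,6,7,8}→1  {1,2,3,5,6,7,8,9}→8  {2,3,4,5,6,7,8,9}→28
  placing 0:j first → 36 extensions
  placing 4:h first → 9 extensions
total linear extensions = 45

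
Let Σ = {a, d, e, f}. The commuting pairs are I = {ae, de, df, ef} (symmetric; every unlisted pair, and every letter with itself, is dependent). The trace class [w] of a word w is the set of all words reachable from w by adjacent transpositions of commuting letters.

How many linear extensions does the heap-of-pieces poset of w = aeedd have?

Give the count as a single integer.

10

drop 0:a onto floor
drop 1:e onto floor
drop 2:e onto {1:e}
drop 3:d onto {0:a}
drop 4:d onto {3:d}
ground layer = {0:a, 1:e}
drop-orders for the pieces not yet dropped (sum over which currently-grounded one goes next):
  1 to go: {2} 1  {4} 1
  2 to go: {1,2} 1  {2,4} 2  {3,4} 1
  3 to go: {0,3,4} 1  {1,2,4} 3  {2,3,4} 3
  if 0:a drops first: 6 orders
  if 1:e drops first: 4 orders
heap linearizations: 10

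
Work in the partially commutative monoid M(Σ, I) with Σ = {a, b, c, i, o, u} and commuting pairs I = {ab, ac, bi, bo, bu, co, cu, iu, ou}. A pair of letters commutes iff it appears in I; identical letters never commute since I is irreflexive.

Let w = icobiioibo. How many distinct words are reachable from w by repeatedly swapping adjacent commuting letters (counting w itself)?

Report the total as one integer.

49

piece 0:i — minimal
piece 1:c rests on {0:i}
piece 2:o rests on {0:i}
piece 3:b rests on {1:c}
piece 4:i rests on {1:c, 2:o}
piece 5:i rests on {4:i}
piece 6:o rests on {5:i}
piece 7:i rests on {6:o}
piece 8:b rests on {3:b}
piece 9:o rests on {7:i}
minimal pieces: {0:i}
ways to finish when only these pieces remain (= sum over removing one remaining piece with nothing left below it):
  1 left: {8}→1  {9}→1
  2 left: {3,8}→1  {7,9}→1  {8,9}→2
  3 left: {3,8,9}→3  {6,7,9}→1  {7,8,9}→3
  4 left: {3,7,8,9}→6  {5,6,7,9}→1  {6,7,8,9}→4
  5 left: {3,6,7,8,9}→10  {4,5,6,7,9}→1  {5,6,7,8,9}→5
  6 left: {2,4,5,6,7,9}→1  {3,5,6,7,8,9}→15  {4,5,6,7,8,9}→6
  7 left: {2,4,5,6,7,8,9}→7  {3,4,5,6,7,8,9}→21
  8 left: {1,3,4,5,6,7,8,9}→21  {2,3,4,5,6,7,8,9}→28
  placing 0:i first → 49 extensions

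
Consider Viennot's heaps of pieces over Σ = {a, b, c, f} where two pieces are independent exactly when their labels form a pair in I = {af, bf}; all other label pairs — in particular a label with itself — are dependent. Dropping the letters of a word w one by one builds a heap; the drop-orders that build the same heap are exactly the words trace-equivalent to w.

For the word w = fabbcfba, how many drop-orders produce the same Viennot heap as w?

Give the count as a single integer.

12

#0=f has no predecessor
#1=a has no predecessor
#2=b depends on [1:a]
#3=b depends on [2:b]
#4=c depends on [0:f, 3:b]
#5=f depends on [4:c]
#6=b depends on [4:c]
#7=a depends on [6:b]
sources: [0:f, 1:a]
N(rest) = Σ N(rest − s) over sources s of rest; N(one piece) = 1:
  size 1 → [5]=1  [7]=1
  size 2 → [5,7]=2  [6,7]=1
  size 3 → [5,6,7]=3
  size 4 → [4,5,6,7]=3
  size 5 → [0,4,5,6,7]=3  [3,4,5,6,7]=3
  size 6 → [0,3,4,5,6,7]=6  [2,3,4,5,6,7]=3
  first=0(f) contributes 3
  first=1(a) contributes 9
|[w]| = 12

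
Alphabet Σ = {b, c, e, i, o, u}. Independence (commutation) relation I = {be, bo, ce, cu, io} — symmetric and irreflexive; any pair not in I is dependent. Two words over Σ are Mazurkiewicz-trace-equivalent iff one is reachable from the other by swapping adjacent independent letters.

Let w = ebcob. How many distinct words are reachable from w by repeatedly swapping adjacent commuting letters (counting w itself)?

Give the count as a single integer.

piece 0:e — minimal
piece 1:b — minimal
piece 2:c rests on {1:b}
piece 3:o rests on {0:e, 2:c}
piece 4:b rests on {2:c}
minimal pieces: {0:e, 1:b}
ways to finish when only these pieces remain (= sum over removing one remaining piece with nothing left below it):
  1 left: {3}→1  {4}→1
  2 left: {0,3}→1  {3,4}→2
  3 left: {0,3,4}→3  {2,3,4}→2
  placing 0:e first → 2 extensions
  placing 1:b first → 5 extensions
total linear extensions = 7

7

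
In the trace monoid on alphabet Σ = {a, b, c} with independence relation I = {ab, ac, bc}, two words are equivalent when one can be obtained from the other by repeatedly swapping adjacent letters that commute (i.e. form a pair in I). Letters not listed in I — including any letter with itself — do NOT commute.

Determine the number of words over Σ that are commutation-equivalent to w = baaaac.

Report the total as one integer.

drop 0:b onto floor
drop 1:a onto floor
drop 2:a onto {1:a}
drop 3:a onto {2:a}
drop 4:a onto {3:a}
drop 5:c onto floor
ground layer = {0:b, 1:a, 5:c}
drop-orders for the pieces not yet dropped (sum over which currently-grounded one goes next):
  1 to go: {0} 1  {4} 1  {5} 1
  2 to go: {0,4} 2  {0,5} 2  {3,4} 1  {4,5} 2
  3 to go: {0,3,4} 3  {0,4,5} 6  {2,3,4} 1  {3,4,5} 3
  4 to go: {0,2,3,4} 4  {0,3,4,5} 12  {1,2,3,4} 1  {2,3,4,5} 4
  if 0:b drops first: 5 orders
  if 1:a drops first: 20 orders
  if 5:c drops first: 5 orders
heap linearizations: 30

30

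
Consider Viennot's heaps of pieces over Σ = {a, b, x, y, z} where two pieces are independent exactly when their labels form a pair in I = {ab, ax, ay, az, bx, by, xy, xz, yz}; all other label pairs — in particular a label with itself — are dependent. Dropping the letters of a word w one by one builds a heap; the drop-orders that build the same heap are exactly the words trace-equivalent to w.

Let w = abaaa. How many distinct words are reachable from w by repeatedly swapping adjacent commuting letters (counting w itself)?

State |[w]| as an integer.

#0=a has no predecessor
#1=b has no predecessor
#2=a depends on [0:a]
#3=a depends on [2:a]
#4=a depends on [3:a]
sources: [0:a, 1:b]
N(rest) = Σ N(rest − s) over sources s of rest; N(one piece) = 1:
  size 1 → [1]=1  [4]=1
  size 2 → [1,4]=2  [3,4]=1
  size 3 → [1,3,4]=3  [2,3,4]=1
  first=0(a) contributes 4
  first=1(b) contributes 1
|[w]| = 5

5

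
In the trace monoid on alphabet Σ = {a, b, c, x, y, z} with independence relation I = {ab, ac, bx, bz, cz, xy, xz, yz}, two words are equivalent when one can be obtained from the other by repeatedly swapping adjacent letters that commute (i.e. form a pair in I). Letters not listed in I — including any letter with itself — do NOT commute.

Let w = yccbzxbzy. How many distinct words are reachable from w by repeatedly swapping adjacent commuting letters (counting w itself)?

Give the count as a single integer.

144

0(y) covers ∅
1(c) covers 0:y
2(c) covers 1:c
3(b) covers 2:c
4(z) covers ∅
5(x) covers 2:c
6(b) covers 3:b
7(z) covers 4:z
8(y) covers 6:b
floor of heap: 0:y, 4:z
completions by unplaced set U, small U first (add the entries for U minus each lowest piece of U):
  |U|=1: {5}:1  {7}:1  {8}:1
  |U|=2: {4,7}:1  {5,7}:2  {5,8}:2  {6,8}:1  {7,8}:2
  |U|=3: {3,6,8}:1  {4,5,7}:3  {4,7,8}:3  {5,6,8}:3  {5,7,8}:6  {6,7,8}:3
  |U|=4: {3,5,6,8}:4  {3,6,7,8}:4  {4,5,7,8}:12  {4,6,7,8}:6  {5,6,7,8}:12
  |U|=5: {2,3,5,6,8}:4  {3,4,6,7,8}:10  {3,5,6,7,8}:20  {4,5,6,7,8}:30
  |U|=6: {1,2,3,5,6,8}:4  {2,3,5,6,7,8}:24  {3,4,5,6,7,8}:60
  |U|=7: {0,1,2,3,5,6,8}:4  {1,2,3,5,6,7,8}:28  {2,3,4,5,6,7,8}:84
  start at 0(y): 112
  start at 4(z): 32
sum over floor = 144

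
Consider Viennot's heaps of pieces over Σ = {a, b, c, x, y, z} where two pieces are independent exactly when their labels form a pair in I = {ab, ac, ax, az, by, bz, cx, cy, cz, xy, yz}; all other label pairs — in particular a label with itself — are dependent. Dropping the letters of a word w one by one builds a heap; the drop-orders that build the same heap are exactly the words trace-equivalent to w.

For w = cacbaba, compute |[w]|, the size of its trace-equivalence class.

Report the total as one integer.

35

0(c) covers ∅
1(a) covers ∅
2(c) covers 0:c
3(b) covers 2:c
4(a) covers 1:a
5(b) covers 3:b
6(a) covers 4:a
floor of heap: 0:c, 1:a
completions by unplaced set U, small U first (add the entries for U minus each lowest piece of U):
  |U|=1: {5}:1  {6}:1
  |U|=2: {3,5}:1  {4,6}:1  {5,6}:2
  |U|=3: {1,4,6}:1  {2,3,5}:1  {3,5,6}:3  {4,5,6}:3
  |U|=4: {0,2,3,5}:1  {1,4,5,6}:4  {2,3,5,6}:4  {3,4,5,6}:6
  |U|=5: {0,2,3,5,6}:5  {1,3,4,5,6}:10  {2,3,4,5,6}:10
  start at 0(c): 20
  start at 1(a): 15
sum over floor = 35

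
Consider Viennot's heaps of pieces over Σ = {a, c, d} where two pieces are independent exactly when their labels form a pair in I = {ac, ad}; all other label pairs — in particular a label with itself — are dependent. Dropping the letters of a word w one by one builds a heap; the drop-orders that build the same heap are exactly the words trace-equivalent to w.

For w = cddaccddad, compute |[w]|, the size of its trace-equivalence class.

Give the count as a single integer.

45

drop 0:c onto floor
drop 1:d onto {0:c}
drop 2:d onto {1:d}
drop 3:a onto floor
drop 4:c onto {2:d}
drop 5:c onto {4:c}
drop 6:d onto {5:c}
drop 7:d onto {6:d}
drop 8:a onto {3:a}
drop 9:d onto {7:d}
ground layer = {0:c, 3:a}
drop-orders for the pieces not yet dropped (sum over which currently-grounded one goes next):
  1 to go: {8} 1  {9} 1
  2 to go: {3,8} 1  {7,9} 1  {8,9} 2
  3 to go: {3,8,9} 3  {6,7,9} 1  {7,8,9} 3
  4 to go: {3,7,8,9} 6  {5,6,7,9} 1  {6,7,8,9} 4
  5 to go: {3,6,7,8,9} 10  {4,5,6,7,9} 1  {5,6,7,8,9} 5
  6 to go: {2,4,5,6,7,9} 1  {3,5,6,7,8,9} 15  {4,5,6,7,8,9} 6
  7 to go: {1,2,4,5,6,7,9} 1  {2,4,5,6,7,8,9} 7  {3,4,5,6,7,8,9} 21
  8 to go: {0,1,2,4,5,6,7,9} 1  {1,2,4,5,6,7,8,9} 8  {2,3,4,5,6,7,8,9} 28
  if 0:c drops first: 36 orders
  if 3:a drops first: 9 orders
heap linearizations: 45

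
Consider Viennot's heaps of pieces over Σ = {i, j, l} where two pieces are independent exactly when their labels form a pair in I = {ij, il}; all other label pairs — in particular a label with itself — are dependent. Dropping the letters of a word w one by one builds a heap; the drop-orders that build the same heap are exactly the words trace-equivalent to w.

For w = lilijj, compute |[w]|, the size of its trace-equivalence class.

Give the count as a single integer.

#0=l has no predecessor
#1=i has no predecessor
#2=l depends on [0:l]
#3=i depends on [1:i]
#4=j depends on [2:l]
#5=j depends on [4:j]
sources: [0:l, 1:i]
N(rest) = Σ N(rest − s) over sources s of rest; N(one piece) = 1:
  size 1 → [3]=1  [5]=1
  size 2 → [1,3]=1  [3,5]=2  [4,5]=1
  size 3 → [1,3,5]=3  [2,4,5]=1  [3,4,5]=3
  size 4 → [0,2,4,5]=1  [1,3,4,5]=6  [2,3,4,5]=4
  first=0(l) contributes 10
  first=1(i) contributes 5
|[w]| = 15

15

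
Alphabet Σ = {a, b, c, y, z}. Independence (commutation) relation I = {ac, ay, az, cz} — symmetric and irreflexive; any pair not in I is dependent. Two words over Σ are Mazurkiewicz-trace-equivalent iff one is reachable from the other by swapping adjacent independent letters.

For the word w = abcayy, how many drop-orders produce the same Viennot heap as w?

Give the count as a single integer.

piece 0:a — minimal
piece 1:b rests on {0:a}
piece 2:c rests on {1:b}
piece 3:a rests on {1:b}
piece 4:y rests on {2:c}
piece 5:y rests on {4:y}
minimal pieces: {0:a}
ways to finish when only these pieces remain (= sum over removing one remaining piece with nothing left below it):
  1 left: {3}→1  {5}→1
  2 left: {3,5}→2  {4,5}→1
  3 left: {2,4,5}→1  {3,4,5}→3
  4 left: {2,3,4,5}→4
  placing 0:a first → 4 extensions

4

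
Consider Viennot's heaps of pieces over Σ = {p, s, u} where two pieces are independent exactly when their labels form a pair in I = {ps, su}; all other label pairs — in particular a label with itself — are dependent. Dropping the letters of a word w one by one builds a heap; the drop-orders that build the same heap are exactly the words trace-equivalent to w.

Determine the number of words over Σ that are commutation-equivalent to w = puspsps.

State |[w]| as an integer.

drop 0:p onto floor
drop 1:u onto {0:p}
drop 2:s onto floor
drop 3:p onto {1:u}
drop 4:s onto {2:s}
drop 5:p onto {3:p}
drop 6:s onto {4:s}
ground layer = {0:p, 2:s}
drop-orders for the pieces not yet dropped (sum over which currently-grounded one goes next):
  1 to go: {5} 1  {6} 1
  2 to go: {3,5} 1  {4,6} 1  {5,6} 2
  3 to go: {1,3,5} 1  {2,4,6} 1  {3,5,6} 3  {4,5,6} 3
  4 to go: {0,1,3,5} 1  {1,3,5,6} 4  {2,4,5,6} 4  {3,4,5,6} 6
  5 to go: {0,1,3,5,6} 5  {1,3,4,5,6} 10  {2,3,4,5,6} 10
  if 0:p drops first: 20 orders
  if 2:s drops first: 15 orders
heap linearizations: 35

35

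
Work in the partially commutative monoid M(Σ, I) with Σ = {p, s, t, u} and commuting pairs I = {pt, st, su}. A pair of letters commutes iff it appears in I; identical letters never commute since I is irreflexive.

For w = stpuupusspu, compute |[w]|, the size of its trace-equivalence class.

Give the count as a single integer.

9

#0=s has no predecessor
#1=t has no predecessor
#2=p depends on [0:s]
#3=u depends on [1:t, 2:p]
#4=u depends on [3:u]
#5=p depends on [4:u]
#6=u depends on [5:p]
#7=s depends on [5:p]
#8=s depends on [7:s]
#9=p depends on [6:u, 8:s]
#10=u depends on [9:p]
sources: [0:s, 1:t]
N(rest) = Σ N(rest − s) over sources s of rest; N(one piece) = 1:
  size 1 → [10]=1
  size 2 → [9,10]=1
  size 3 → [6,9,10]=1  [8,9,10]=1
  size 4 → [6,8,9,10]=2  [7,8,9,10]=1
  size 5 → [6,7,8,9,10]=3
  size 6 → [5,6,7,8,9,10]=3
  size 7 → [4,5,6,7,8,9,10]=3
  size 8 → [3,4,5,6,7,8,9,10]=3
  size 9 → [1,3,4,5,6,7,8,9,10]=3  [2,3,4,5,6,7,8,9,10]=3
  first=0(s) contributes 6
  first=1(t) contributes 3
|[w]| = 9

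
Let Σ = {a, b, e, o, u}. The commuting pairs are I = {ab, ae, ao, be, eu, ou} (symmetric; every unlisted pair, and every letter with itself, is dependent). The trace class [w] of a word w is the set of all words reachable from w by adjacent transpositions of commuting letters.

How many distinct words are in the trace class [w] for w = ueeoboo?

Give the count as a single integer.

drop 0:u onto floor
drop 1:e onto floor
drop 2:e onto {1:e}
drop 3:o onto {2:e}
drop 4:b onto {0:u, 3:o}
drop 5:o onto {4:b}
drop 6:o onto {5:o}
ground layer = {0:u, 1:e}
drop-orders for the pieces not yet dropped (sum over which currently-grounded one goes next):
  1 to go: {6} 1
  2 to go: {5,6} 1
  3 to go: {4,5,6} 1
  4 to go: {0,4,5,6} 1  {3,4,5,6} 1
  5 to go: {0,3,4,5,6} 2  {2,3,4,5,6} 1
  if 0:u drops first: 1 orders
  if 1:e drops first: 3 orders
heap linearizations: 4

4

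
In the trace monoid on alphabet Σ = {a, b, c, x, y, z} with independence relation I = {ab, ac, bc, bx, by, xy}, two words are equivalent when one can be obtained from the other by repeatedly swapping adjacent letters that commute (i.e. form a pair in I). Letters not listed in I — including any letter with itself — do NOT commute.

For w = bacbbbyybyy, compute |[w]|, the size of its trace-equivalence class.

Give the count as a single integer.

924

piece 0:b — minimal
piece 1:a — minimal
piece 2:c — minimal
piece 3:b rests on {0:b}
piece 4:b rests on {3:b}
piece 5:b rests on {4:b}
piece 6:y rests on {1:a, 2:c}
piece 7:y rests on {6:y}
piece 8:b rests on {5:b}
piece 9:y rests on {7:y}
piece 10:y rests on {9:y}
minimal pieces: {0:b, 1:a, 2:c}
ways to finish when only these pieces remain (= sum over removing one remaining piece with nothing left below it):
  1 left: {8}→1  {10}→1
  2 left: {5,8}→1  {8,10}→2  {9,10}→1
  3 left: {4,5,8}→1  {5,8,10}→3  {7,9,10}→1  {8,9,10}→3
  4 left: {3,4,5,8}→1  {4,5,8,10}→4  {5,8,9,10}→6  {6,7,9,10}→1  {7,8,9,10}→4
  5 left: {0,3,4,5,8}→1  {1,6,7,9,10}→1  {2,6,7,9,10}→1  {3,4,5,8,10}→5  {4,5,8,9,10}→10  {5,7,8,9,10}→10  {6,7,8,9,10}→5
  6 left: {0,3,4,5,8,10}→6  {1,2,6,7,9,10}→2  {1,6,7,8,9,10}→6  {2,6,7,8,9,10}→6  {3,4,5,8,9,10}→15  {4,5,7,8,9,10}→20  {5,6,7,8,9,10}→15
  7 left: {0,3,4,5,8,9,10}→21  {1,2,6,7,8,9,10}→14  {1,5,6,7,8,9,10}→21  {2,5,6,7,8,9,10}→21  {3,4,5,7,8,9,10}→35  {4,5,6,7,8,9,10}→35
  8 left: {0,3,4,5,7,8,9,10}→56  {1,2,5,6,7,8,9,10}→56  {1,4,5,6,7,8,9,10}→56  {2,4,5,6,7,8,9,10}→56  {3,4,5,6,7,8,9,10}→70
  9 left: {0,3,4,5,6,7,8,9,10}→126  {1,2,4,5,6,7,8,9,10}→168  {1,3,4,5,6,7,8,9,10}→126  {2,3,4,5,6,7,8,9,10}→126
  placing 0:b first → 420 extensions
  placing 1:a first → 252 extensions
  placing 2:c first → 252 extensions
total linear extensions = 924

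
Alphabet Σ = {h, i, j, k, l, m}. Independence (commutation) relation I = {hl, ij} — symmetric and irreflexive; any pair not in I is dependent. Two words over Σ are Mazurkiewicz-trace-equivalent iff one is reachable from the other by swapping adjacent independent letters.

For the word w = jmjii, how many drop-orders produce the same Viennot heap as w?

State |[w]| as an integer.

3

#0=j has no predecessor
#1=m depends on [0:j]
#2=j depends on [1:m]
#3=i depends on [1:m]
#4=i depends on [3:i]
sources: [0:j]
N(rest) = Σ N(rest − s) over sources s of rest; N(one piece) = 1:
  size 1 → [2]=1  [4]=1
  size 2 → [2,4]=2  [3,4]=1
  size 3 → [2,3,4]=3
  first=0(j) contributes 3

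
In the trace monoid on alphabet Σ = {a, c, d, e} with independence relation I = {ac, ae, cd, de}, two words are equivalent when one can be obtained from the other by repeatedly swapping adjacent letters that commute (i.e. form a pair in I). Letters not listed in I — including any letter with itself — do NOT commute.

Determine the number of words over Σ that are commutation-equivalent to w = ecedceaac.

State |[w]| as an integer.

#0=e has no predecessor
#1=c depends on [0:e]
#2=e depends on [1:c]
#3=d has no predecessor
#4=c depends on [2:e]
#5=e depends on [4:c]
#6=a depends on [3:d]
#7=a depends on [6:a]
#8=c depends on [5:e]
sources: [0:e, 3:d]
N(rest) = Σ N(rest − s) over sources s of rest; N(one piece) = 1:
  size 1 → [7]=1  [8]=1
  size 2 → [5,8]=1  [6,7]=1  [7,8]=2
  size 3 → [3,6,7]=1  [4,5,8]=1  [5,7,8]=3  [6,7,8]=3
  size 4 → [2,4,5,8]=1  [3,6,7,8]=4  [4,5,7,8]=4  [5,6,7,8]=6
  size 5 → [1,2,4,5,8]=1  [2,4,5,7,8]=5  [3,5,6,7,8]=10  [4,5,6,7,8]=10
  size 6 → [0,1,2,4,5,8]=1  [1,2,4,5,7,8]=6  [2,4,5,6,7,8]=15  [3,4,5,6,7,8]=20
  size 7 → [0,1,2,4,5,7,8]=7  [1,2,4,5,6,7,8]=21  [2,3,4,5,6,7,8]=35
  first=0(e) contributes 56
  first=3(d) contributes 28
|[w]| = 84

84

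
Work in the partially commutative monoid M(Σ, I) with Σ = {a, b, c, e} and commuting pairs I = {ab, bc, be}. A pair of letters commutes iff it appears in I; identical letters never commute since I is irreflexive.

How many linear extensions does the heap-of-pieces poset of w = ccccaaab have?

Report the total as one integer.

0(c) covers ∅
1(c) covers 0:c
2(c) covers 1:c
3(c) covers 2:c
4(a) covers 3:c
5(a) covers 4:a
6(a) covers 5:a
7(b) covers ∅
floor of heap: 0:c, 7:b
completions by unplaced set U, small U first (add the entries for U minus each lowest piece of U):
  |U|=1: {6}:1  {7}:1
  |U|=2: {5,6}:1  {6,7}:2
  |U|=3: {4,5,6}:1  {5,6,7}:3
  |U|=4: {3,4,5,6}:1  {4,5,6,7}:4
  |U|=5: {2,3,4,5,6}:1  {3,4,5,6,7}:5
  |U|=6: {1,2,3,4,5,6}:1  {2,3,4,5,6,7}:6
  start at 0(c): 7
  start at 7(b): 1
sum over floor = 8

8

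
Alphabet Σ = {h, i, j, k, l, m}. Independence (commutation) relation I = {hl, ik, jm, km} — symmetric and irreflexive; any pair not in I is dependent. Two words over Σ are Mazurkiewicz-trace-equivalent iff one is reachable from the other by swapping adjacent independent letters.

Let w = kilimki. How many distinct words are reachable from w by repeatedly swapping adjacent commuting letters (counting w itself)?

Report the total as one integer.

8

piece 0:k — minimal
piece 1:i — minimal
piece 2:l rests on {0:k, 1:i}
piece 3:i rests on {2:l}
piece 4:m rests on {3:i}
piece 5:k rests on {2:l}
piece 6:i rests on {4:m}
minimal pieces: {0:k, 1:i}
ways to finish when only these pieces remain (= sum over removing one remaining piece with nothing left below it):
  1 left: {5}→1  {6}→1
  2 left: {4,6}→1  {5,6}→2
  3 left: {3,4,6}→1  {4,5,6}→3
  4 left: {3,4,5,6}→4
  5 left: {2,3,4,5,6}→4
  placing 0:k first → 4 extensions
  placing 1:i first → 4 extensions
total linear extensions = 8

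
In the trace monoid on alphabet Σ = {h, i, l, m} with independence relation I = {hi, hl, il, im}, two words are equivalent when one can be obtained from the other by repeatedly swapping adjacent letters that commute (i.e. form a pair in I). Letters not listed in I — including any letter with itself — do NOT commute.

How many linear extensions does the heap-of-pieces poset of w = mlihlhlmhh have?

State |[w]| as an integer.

100

0(m) covers ∅
1(l) covers 0:m
2(i) covers ∅
3(h) covers 0:m
4(l) covers 1:l
5(h) covers 3:h
6(l) covers 4:l
7(m) covers 5:h, 6:l
8(h) covers 7:m
9(h) covers 8:h
floor of heap: 0:m, 2:i
completions by unplaced set U, small U first (add the entries for U minus each lowest piece of U):
  |U|=1: {2}:1  {9}:1
  |U|=2: {2,9}:2  {8,9}:1
  |U|=3: {2,8,9}:3  {7,8,9}:1
  |U|=4: {2,7,8,9}:4  {5,7,8,9}:1  {6,7,8,9}:1
  |U|=5: {2,5,7,8,9}:5  {2,6,7,8,9}:5  {3,5,7,8,9}:1  {4,6,7,8,9}:1  {5,6,7,8,9}:2
  |U|=6: {1,4,6,7,8,9}:1  {2,3,5,7,8,9}:6  {2,4,6,7,8,9}:6  {2,5,6,7,8,9}:12  {3,5,6,7,8,9}:3  {4,5,6,7,8,9}:3
  |U|=7: {1,2,4,6,7,8,9}:7  {1,4,5,6,7,8,9}:4  {2,3,5,6,7,8,9}:21  {2,4,5,6,7,8,9}:21  {3,4,5,6,7,8,9}:6
  |U|=8: {1,2,4,5,6,7,8,9}:32  {1,3,4,5,6,7,8,9}:10  {2,3,4,5,6,7,8,9}:48
  start at 0(m): 90
  start at 2(i): 10
sum over floor = 100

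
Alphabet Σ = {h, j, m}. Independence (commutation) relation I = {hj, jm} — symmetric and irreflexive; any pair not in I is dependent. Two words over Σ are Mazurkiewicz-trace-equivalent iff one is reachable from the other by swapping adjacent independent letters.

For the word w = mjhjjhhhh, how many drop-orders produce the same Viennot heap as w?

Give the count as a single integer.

84

#0=m has no predecessor
#1=j has no predecessor
#2=h depends on [0:m]
#3=j depends on [1:j]
#4=j depends on [3:j]
#5=h depends on [2:h]
#6=h depends on [5:h]
#7=h depends on [6:h]
#8=h depends on [7:h]
sources: [0:m, 1:j]
N(rest) = Σ N(rest − s) over sources s of rest; N(one piece) = 1:
  size 1 → [4]=1  [8]=1
  size 2 → [3,4]=1  [4,8]=2  [7,8]=1
  size 3 → [1,3,4]=1  [3,4,8]=3  [4,7,8]=3  [6,7,8]=1
  size 4 → [1,3,4,8]=4  [3,4,7,8]=6  [4,6,7,8]=4  [5,6,7,8]=1
  size 5 → [1,3,4,7,8]=10  [2,5,6,7,8]=1  [3,4,6,7,8]=10  [4,5,6,7,8]=5
  size 6 → [0,2,5,6,7,8]=1  [1,3,4,6,7,8]=20  [2,4,5,6,7,8]=6  [3,4,5,6,7,8]=15
  size 7 → [0,2,4,5,6,7,8]=7  [1,3,4,5,6,7,8]=35  [2,3,4,5,6,7,8]=21
  first=0(m) contributes 56
  first=1(j) contributes 28
|[w]| = 84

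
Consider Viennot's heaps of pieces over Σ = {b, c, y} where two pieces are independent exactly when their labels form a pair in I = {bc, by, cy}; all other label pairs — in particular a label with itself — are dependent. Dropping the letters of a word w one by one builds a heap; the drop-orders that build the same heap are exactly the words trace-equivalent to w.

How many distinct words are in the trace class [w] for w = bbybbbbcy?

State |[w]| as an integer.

252

#0=b has no predecessor
#1=b depends on [0:b]
#2=y has no predecessor
#3=b depends on [1:b]
#4=b depends on [3:b]
#5=b depends on [4:b]
#6=b depends on [5:b]
#7=c has no predecessor
#8=y depends on [2:y]
sources: [0:b, 2:y, 7:c]
N(rest) = Σ N(rest − s) over sources s of rest; N(one piece) = 1:
  size 1 → [6]=1  [7]=1  [8]=1
  size 2 → [2,8]=1  [5,6]=1  [6,7]=2  [6,8]=2  [7,8]=2
  size 3 → [2,6,8]=3  [2,7,8]=3  [4,5,6]=1  [5,6,7]=3  [5,6,8]=3  [6,7,8]=6
  size 4 → [2,5,6,8]=6  [2,6,7,8]=12  [3,4,5,6]=1  [4,5,6,7]=4  [4,5,6,8]=4  [5,6,7,8]=12
  size 5 → [1,3,4,5,6]=1  [2,4,5,6,8]=10  [2,5,6,7,8]=30  [3,4,5,6,7]=5  [3,4,5,6,8]=5  [4,5,6,7,8]=20
  size 6 → [0,1,3,4,5,6]=1  [1,3,4,5,6,7]=6  [1,3,4,5,6,8]=6  [2,3,4,5,6,8]=15  [2,4,5,6,7,8]=60  [3,4,5,6,7,8]=30
  size 7 → [0,1,3,4,5,6,7]=7  [0,1,3,4,5,6,8]=7  [1,2,3,4,5,6,8]=21  [1,3,4,5,6,7,8]=42  [2,3,4,5,6,7,8]=105
  first=0(b) contributes 168
  first=2(y) contributes 56
  first=7(c) contributes 28
|[w]| = 252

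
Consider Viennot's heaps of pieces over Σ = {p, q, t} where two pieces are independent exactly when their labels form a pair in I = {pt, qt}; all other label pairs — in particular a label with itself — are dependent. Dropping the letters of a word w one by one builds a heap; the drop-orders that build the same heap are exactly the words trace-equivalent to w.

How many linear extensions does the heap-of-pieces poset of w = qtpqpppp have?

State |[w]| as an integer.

drop 0:q onto floor
drop 1:t onto floor
drop 2:p onto {0:q}
drop 3:q onto {2:p}
drop 4:p onto {3:q}
drop 5:p onto {4:p}
drop 6:p onto {5:p}
drop 7:p onto {6:p}
ground layer = {0:q, 1:t}
drop-orders for the pieces not yet dropped (sum over which currently-grounded one goes next):
  1 to go: {1} 1  {7} 1
  2 to go: {1,7} 2  {6,7} 1
  3 to go: {1,6,7} 3  {5,6,7} 1
  4 to go: {1,5,6,7} 4  {4,5,6,7} 1
  5 to go: {1,4,5,6,7} 5  {3,4,5,6,7} 1
  6 to go: {1,3,4,5,6,7} 6  {2,3,4,5,6,7} 1
  if 0:q drops first: 7 orders
  if 1:t drops first: 1 orders
heap linearizations: 8

8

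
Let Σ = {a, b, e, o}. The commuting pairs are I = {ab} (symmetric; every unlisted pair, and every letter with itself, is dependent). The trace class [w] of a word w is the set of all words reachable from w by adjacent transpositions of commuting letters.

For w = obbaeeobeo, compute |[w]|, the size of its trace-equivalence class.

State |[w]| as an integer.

3

piece 0:o — minimal
piece 1:b rests on {0:o}
piece 2:b rests on {1:b}
piece 3:a rests on {0:o}
piece 4:e rests on {2:b, 3:a}
piece 5:e rests on {4:e}
piece 6:o rests on {5:e}
piece 7:b rests on {6:o}
piece 8:e rests on {7:b}
piece 9:o rests on {8:e}
minimal pieces: {0:o}
ways to finish when only these pieces remain (= sum over removing one remaining piece with nothing left below it):
  1 left: {9}→1
  2 left: {8,9}→1
  3 left: {7,8,9}→1
  4 left: {6,7,8,9}→1
  5 left: {5,6,7,8,9}→1
  6 left: {4,5,6,7,8,9}→1
  7 left: {2,4,5,6,7,8,9}→1  {3,4,5,6,7,8,9}→1
  8 left: {1,2,4,5,6,7,8,9}→1  {2,3,4,5,6,7,8,9}→2
  placing 0:o first → 3 extensions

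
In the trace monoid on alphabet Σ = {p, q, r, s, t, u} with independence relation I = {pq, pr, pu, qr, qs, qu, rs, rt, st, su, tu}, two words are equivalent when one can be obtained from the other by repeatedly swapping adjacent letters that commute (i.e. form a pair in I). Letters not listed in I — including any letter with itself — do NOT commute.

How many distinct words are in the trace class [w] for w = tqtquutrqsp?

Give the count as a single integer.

piece 0:t — minimal
piece 1:q rests on {0:t}
piece 2:t rests on {1:q}
piece 3:q rests on {2:t}
piece 4:u — minimal
piece 5:u rests on {4:u}
piece 6:t rests on {3:q}
piece 7:r rests on {5:u}
piece 8:q rests on {6:t}
piece 9:s — minimal
piece 10:p rests on {6:t, 9:s}
minimal pieces: {0:t, 4:u, 9:s}
ways to finish when only these pieces remain (= sum over removing one remaining piece with nothing left below it):
  1 left: {7}→1  {8}→1  {10}→1
  2 left: {5,7}→1  {7,8}→2  {7,10}→2  {8,10}→2  {9,10}→1
  3 left: {4,5,7}→1  {5,7,8}→3  {5,7,10}→3  {6,8,10}→2  {7,8,10}→6  {7,9,10}→3  {8,9,10}→3
  4 left: {3,6,8,10}→2  {4,5,7,8}→4  {4,5,7,10}→4  {5,7,8,10}→12  {5,7,9,10}→6  {6,7,8,10}→8  {6,8,9,10}→5  {7,8,9,10}→12
  5 left: {2,3,6,8,10}→2  {3,6,7,8,10}→10  {3,6,8,9,10}→7  {4,5,7,8,10}→20  {4,5,7,9,10}→10  {5,6,7,8,10}→20  {5,7,8,9,10}→30  {6,7,8,9,10}→25
  6 left: {1,2,3,6,8,10}→2  {2,3,6,7,8,10}→12  {2,3,6,8,9,10}→9  {3,5,6,7,8,10}→30  {3,6,7,8,9,10}→42  {4,5,6,7,8,10}→40  {4,5,7,8,9,10}→60  {5,6,7,8,9,10}→75
  7 left: {0,1,2,3,6,8,10}→2  {1,2,3,6,7,8,10}→14  {1,2,3,6,8,9,10}→11  {2,3,5,6,7,8,10}→42  {2,3,6,7,8,9,10}→63  {3,4,5,6,7,8,10}→70  {3,5,6,7,8,9,10}→147  {4,5,6,7,8,9,10}→175
  8 left: {0,1,2,3,6,7,8,10}→16  {0,1,2,3,6,8,9,10}→13  {1,2,3,5,6,7,8,10}→56  {1,2,3,6,7,8,9,10}→88  {2,3,4,5,6,7,8,10}→112  {2,3,5,6,7,8,9,10}→252  {3,4,5,6,7,8,9,10}→392
  9 left: {0,1,2,3,5,6,7,8,10}→72  {0,1,2,3,6,7,8,9,10}→117  {1,2,3,4,5,6,7,8,10}→168  {1,2,3,5,6,7,8,9,10}→396  {2,3,4,5,6,7,8,9,10}→756
  placing 0:t first → 1320 extensions
  placing 4:u first → 585 extensions
  placing 9:s first → 240 extensions
total linear extensions = 2145

2145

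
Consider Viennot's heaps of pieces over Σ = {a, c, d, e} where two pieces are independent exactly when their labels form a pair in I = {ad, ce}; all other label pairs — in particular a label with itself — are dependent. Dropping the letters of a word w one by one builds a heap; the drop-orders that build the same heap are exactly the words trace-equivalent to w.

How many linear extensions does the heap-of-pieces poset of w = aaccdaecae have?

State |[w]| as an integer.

4

0(a) covers ∅
1(a) covers 0:a
2(c) covers 1:a
3(c) covers 2:c
4(d) covers 3:c
5(a) covers 3:c
6(e) covers 4:d, 5:a
7(c) covers 4:d, 5:a
8(a) covers 6:e, 7:c
9(e) covers 8:a
floor of heap: 0:a
completions by unplaced set U, small U first (add the entries for U minus each lowest piece of U):
  |U|=1: {9}:1
  |U|=2: {8,9}:1
  |U|=3: {6,8,9}:1  {7,8,9}:1
  |U|=4: {6,7,8,9}:2
  |U|=5: {4,6,7,8,9}:2  {5,6,7,8,9}:2
  |U|=6: {4,5,6,7,8,9}:4
  |U|=7: {3,4,5,6,7,8,9}:4
  |U|=8: {2,3,4,5,6,7,8,9}:4
  start at 0(a): 4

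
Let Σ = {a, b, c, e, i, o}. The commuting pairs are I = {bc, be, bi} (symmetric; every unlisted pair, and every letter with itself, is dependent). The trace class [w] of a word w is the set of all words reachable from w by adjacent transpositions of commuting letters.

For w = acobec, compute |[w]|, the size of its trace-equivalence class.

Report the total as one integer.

3

#0=a has no predecessor
#1=c depends on [0:a]
#2=o depends on [1:c]
#3=b depends on [2:o]
#4=e depends on [2:o]
#5=c depends on [4:e]
sources: [0:a]
N(rest) = Σ N(rest − s) over sources s of rest; N(one piece) = 1:
  size 1 → [3]=1  [5]=1
  size 2 → [3,5]=2  [4,5]=1
  size 3 → [3,4,5]=3
  size 4 → [2,3,4,5]=3
  first=0(a) contributes 3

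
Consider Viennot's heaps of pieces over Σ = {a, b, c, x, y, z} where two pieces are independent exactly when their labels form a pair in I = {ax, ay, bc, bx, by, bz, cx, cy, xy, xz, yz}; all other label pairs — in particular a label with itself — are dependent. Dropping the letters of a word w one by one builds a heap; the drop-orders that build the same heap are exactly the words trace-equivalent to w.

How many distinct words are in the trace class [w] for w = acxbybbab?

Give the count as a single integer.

288

#0=a has no predecessor
#1=c depends on [0:a]
#2=x has no predecessor
#3=b depends on [0:a]
#4=y has no predecessor
#5=b depends on [3:b]
#6=b depends on [5:b]
#7=a depends on [1:c, 6:b]
#8=b depends on [7:a]
sources: [0:a, 2:x, 4:y]
N(rest) = Σ N(rest − s) over sources s of rest; N(one piece) = 1:
  size 1 → [2]=1  [4]=1  [8]=1
  size 2 → [2,4]=2  [2,8]=2  [4,8]=2  [7,8]=1
  size 3 → [1,7,8]=1  [2,4,8]=6  [2,7,8]=3  [4,7,8]=3  [6,7,8]=1
  size 4 → [1,2,7,8]=4  [1,4,7,8]=4  [1,6,7,8]=2  [2,4,7,8]=12  [2,6,7,8]=4  [4,6,7,8]=4  [5,6,7,8]=1
  size 5 → [1,2,4,7,8]=20  [1,2,6,7,8]=10  [1,4,6,7,8]=10  [1,5,6,7,8]=3  [2,4,6,7,8]=20  [2,5,6,7,8]=5  [3,5,6,7,8]=1  [4,5,6,7,8]=5
  size 6 → [1,2,4,6,7,8]=60  [1,2,5,6,7,8]=18  [1,3,5,6,7,8]=4  [1,4,5,6,7,8]=18  [2,3,5,6,7,8]=6  [2,4,5,6,7,8]=30  [3,4,5,6,7,8]=6
  size 7 → [0,1,3,5,6,7,8]=4  [1,2,3,5,6,7,8]=28  [1,2,4,5,6,7,8]=126  [1,3,4,5,6,7,8]=28  [2,3,4,5,6,7,8]=42
  first=0(a) contributes 224
  first=2(x) contributes 32
  first=4(y) contributes 32
|[w]| = 288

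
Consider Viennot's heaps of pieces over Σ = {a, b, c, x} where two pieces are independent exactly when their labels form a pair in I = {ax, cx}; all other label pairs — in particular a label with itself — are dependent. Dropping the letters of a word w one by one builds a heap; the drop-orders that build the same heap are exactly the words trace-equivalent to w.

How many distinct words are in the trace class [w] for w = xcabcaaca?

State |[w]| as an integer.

3

drop 0:x onto floor
drop 1:c onto floor
drop 2:a onto {1:c}
drop 3:b onto {0:x, 2:a}
drop 4:c onto {3:b}
drop 5:a onto {4:c}
drop 6:a onto {5:a}
drop 7:c onto {6:a}
drop 8:a onto {7:c}
ground layer = {0:x, 1:c}
drop-orders for the pieces not yet dropped (sum over which currently-grounded one goes next):
  1 to go: {8} 1
  2 to go: {7,8} 1
  3 to go: {6,7,8} 1
  4 to go: {5,6,7,8} 1
  5 to go: {4,5,6,7,8} 1
  6 to go: {3,4,5,6,7,8} 1
  7 to go: {0,3,4,5,6,7,8} 1  {2,3,4,5,6,7,8} 1
  if 0:x drops first: 1 orders
  if 1:c drops first: 2 orders
heap linearizations: 3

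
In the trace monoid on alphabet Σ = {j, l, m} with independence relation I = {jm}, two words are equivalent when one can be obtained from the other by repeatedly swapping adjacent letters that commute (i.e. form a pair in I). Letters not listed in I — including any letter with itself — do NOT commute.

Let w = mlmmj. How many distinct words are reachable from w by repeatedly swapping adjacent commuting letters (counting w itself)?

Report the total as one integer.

#0=m has no predecessor
#1=l depends on [0:m]
#2=m depends on [1:l]
#3=m depends on [2:m]
#4=j depends on [1:l]
sources: [0:m]
N(rest) = Σ N(rest − s) over sources s of rest; N(one piece) = 1:
  size 1 → [3]=1  [4]=1
  size 2 → [2,3]=1  [3,4]=2
  size 3 → [2,3,4]=3
  first=0(m) contributes 3

3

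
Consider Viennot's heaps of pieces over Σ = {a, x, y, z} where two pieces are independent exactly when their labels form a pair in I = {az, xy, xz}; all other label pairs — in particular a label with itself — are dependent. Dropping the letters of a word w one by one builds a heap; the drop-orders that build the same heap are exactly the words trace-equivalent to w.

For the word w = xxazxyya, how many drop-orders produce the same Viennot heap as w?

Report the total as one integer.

13

piece 0:x — minimal
piece 1:x rests on {0:x}
piece 2:a rests on {1:x}
piece 3:z — minimal
piece 4:x rests on {2:a}
piece 5:y rests on {2:a, 3:z}
piece 6:y rests on {5:y}
piece 7:a rests on {4:x, 6:y}
minimal pieces: {0:x, 3:z}
ways to finish when only these pieces remain (= sum over removing one remaining piece with nothing left below it):
  1 left: {7}→1
  2 left: {4,7}→1  {6,7}→1
  3 left: {4,6,7}→2  {5,6,7}→1
  4 left: {3,5,6,7}→1  {4,5,6,7}→3
  5 left: {2,4,5,6,7}→3  {3,4,5,6,7}→4
  6 left: {1,2,4,5,6,7}→3  {2,3,4,5,6,7}→7
  placing 0:x first → 10 extensions
  placing 3:z first → 3 extensions
total linear extensions = 13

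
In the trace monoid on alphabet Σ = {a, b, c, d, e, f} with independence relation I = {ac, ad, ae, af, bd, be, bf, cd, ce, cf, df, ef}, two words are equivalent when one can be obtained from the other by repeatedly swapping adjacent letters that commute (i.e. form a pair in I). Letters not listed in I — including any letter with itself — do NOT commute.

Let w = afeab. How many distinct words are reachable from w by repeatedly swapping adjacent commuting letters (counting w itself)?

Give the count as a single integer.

piece 0:a — minimal
piece 1:f — minimal
piece 2:e — minimal
piece 3:a rests on {0:a}
piece 4:b rests on {3:a}
minimal pieces: {0:a, 1:f, 2:e}
ways to finish when only these pieces remain (= sum over removing one remaining piece with nothing left below it):
  1 left: {1}→1  {2}→1  {4}→1
  2 left: {1,2}→2  {1,4}→2  {2,4}→2  {3,4}→1
  3 left: {0,3,4}→1  {1,2,4}→6  {1,3,4}→3  {2,3,4}→3
  placing 0:a first → 12 extensions
  placing 1:f first → 4 extensions
  placing 2:e first → 4 extensions
total linear extensions = 20

20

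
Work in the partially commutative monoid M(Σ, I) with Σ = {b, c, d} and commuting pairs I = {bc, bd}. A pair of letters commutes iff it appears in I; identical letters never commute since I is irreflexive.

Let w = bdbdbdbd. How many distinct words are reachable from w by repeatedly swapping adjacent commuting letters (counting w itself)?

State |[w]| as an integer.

piece 0:b — minimal
piece 1:d — minimal
piece 2:b rests on {0:b}
piece 3:d rests on {1:d}
piece 4:b rests on {2:b}
piece 5:d rests on {3:d}
piece 6:b rests on {4:b}
piece 7:d rests on {5:d}
minimal pieces: {0:b, 1:d}
ways to finish when only these pieces remain (= sum over removing one remaining piece with nothing left below it):
  1 left: {6}→1  {7}→1
  2 left: {4,6}→1  {5,7}→1  {6,7}→2
  3 left: {2,4,6}→1  {3,5,7}→1  {4,6,7}→3  {5,6,7}→3
  4 left: {0,2,4,6}→1  {1,3,5,7}→1  {2,4,6,7}→4  {3,5,6,7}→4  {4,5,6,7}→6
  5 left: {0,2,4,6,7}→5  {1,3,5,6,7}→5  {2,4,5,6,7}→10  {3,4,5,6,7}→10
  6 left: {0,2,4,5,6,7}→15  {1,3,4,5,6,7}→15  {2,3,4,5,6,7}→20
  placing 0:b first → 35 extensions
  placing 1:d first → 35 extensions
total linear extensions = 70

70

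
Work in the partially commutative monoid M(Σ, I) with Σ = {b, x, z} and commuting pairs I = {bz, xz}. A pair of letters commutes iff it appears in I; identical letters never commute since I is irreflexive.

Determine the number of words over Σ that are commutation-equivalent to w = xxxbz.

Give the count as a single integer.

5

drop 0:x onto floor
drop 1:x onto {0:x}
drop 2:x onto {1:x}
drop 3:b onto {2:x}
drop 4:z onto floor
ground layer = {0:x, 4:z}
drop-orders for the pieces not yet dropped (sum over which currently-grounded one goes next):
  1 to go: {3} 1  {4} 1
  2 to go: {2,3} 1  {3,4} 2
  3 to go: {1,2,3} 1  {2,3,4} 3
  if 0:x drops first: 4 orders
  if 4:z drops first: 1 orders
heap linearizations: 5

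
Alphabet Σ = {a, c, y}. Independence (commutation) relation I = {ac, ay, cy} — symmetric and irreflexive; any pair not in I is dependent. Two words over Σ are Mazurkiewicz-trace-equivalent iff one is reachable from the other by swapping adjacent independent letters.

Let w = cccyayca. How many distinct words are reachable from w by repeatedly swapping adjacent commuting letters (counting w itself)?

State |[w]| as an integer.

0(c) covers ∅
1(c) covers 0:c
2(c) covers 1:c
3(y) covers ∅
4(a) covers ∅
5(y) covers 3:y
6(c) covers 2:c
7(a) covers 4:a
floor of heap: 0:c, 3:y, 4:a
completions by unplaced set U, small U first (add the entries for U minus each lowest piece of U):
  |U|=1: {5}:1  {6}:1  {7}:1
  |U|=2: {2,6}:1  {3,5}:1  {4,7}:1  {5,6}:2  {5,7}:2  {6,7}:2
  |U|=3: {1,2,6}:1  {2,5,6}:3  {2,6,7}:3  {3,5,6}:3  {3,5,7}:3  {4,5,7}:3  {4,6,7}:3  {5,6,7}:6
  |U|=4: {0,1,2,6}:1  {1,2,5,6}:4  {1,2,6,7}:4  {2,3,5,6}:6  {2,4,6,7}:6  {2,5,6,7}:12  {3,4,5,7}:6  {3,5,6,7}:12  {4,5,6,7}:12
  |U|=5: {0,1,2,5,6}:5  {0,1,2,6,7}:5  {1,2,3,5,6}:10  {1,2,4,6,7}:10  {1,2,5,6,7}:20  {2,3,5,6,7}:30  {2,4,5,6,7}:30  {3,4,5,6,7}:30
  |U|=6: {0,1,2,3,5,6}:15  {0,1,2,4,6,7}:15  {0,1,2,5,6,7}:30  {1,2,3,5,6,7}:60  {1,2,4,5,6,7}:60  {2,3,4,5,6,7}:90
  start at 0(c): 210
  start at 3(y): 105
  start at 4(a): 105
sum over floor = 420

420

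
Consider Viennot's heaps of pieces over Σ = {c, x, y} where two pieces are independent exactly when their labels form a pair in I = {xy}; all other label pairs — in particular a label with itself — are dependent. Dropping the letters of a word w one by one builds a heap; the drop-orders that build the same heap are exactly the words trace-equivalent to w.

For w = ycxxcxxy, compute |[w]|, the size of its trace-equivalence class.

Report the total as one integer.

3

0(y) covers ∅
1(c) covers 0:y
2(x) covers 1:c
3(x) covers 2:x
4(c) covers 3:x
5(x) covers 4:c
6(x) covers 5:x
7(y) covers 4:c
floor of heap: 0:y
completions by unplaced set U, small U first (add the entries for U minus each lowest piece of U):
  |U|=1: {6}:1  {7}:1
  |U|=2: {5,6}:1  {6,7}:2
  |U|=3: {5,6,7}:3
  |U|=4: {4,5,6,7}:3
  |U|=5: {3,4,5,6,7}:3
  |U|=6: {2,3,4,5,6,7}:3
  start at 0(y): 3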